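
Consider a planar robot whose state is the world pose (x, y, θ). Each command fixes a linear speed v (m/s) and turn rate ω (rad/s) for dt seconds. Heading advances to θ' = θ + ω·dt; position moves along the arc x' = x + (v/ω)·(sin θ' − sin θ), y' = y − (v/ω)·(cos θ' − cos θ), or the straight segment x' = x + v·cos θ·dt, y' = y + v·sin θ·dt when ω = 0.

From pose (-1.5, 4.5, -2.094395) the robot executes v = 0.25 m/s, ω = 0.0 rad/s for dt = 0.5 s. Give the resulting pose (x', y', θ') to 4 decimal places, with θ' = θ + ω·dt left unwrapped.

θ' = -2.0944 + 0.0·0.5 = -2.0944
ω = 0 → straight: x' = -1.5 + 0.25·cos(-2.0944)·0.5 = -1.5625
y' = 4.5 + 0.25·sin(-2.0944)·0.5 = 4.3917

(-1.5625, 4.3917, -2.0944)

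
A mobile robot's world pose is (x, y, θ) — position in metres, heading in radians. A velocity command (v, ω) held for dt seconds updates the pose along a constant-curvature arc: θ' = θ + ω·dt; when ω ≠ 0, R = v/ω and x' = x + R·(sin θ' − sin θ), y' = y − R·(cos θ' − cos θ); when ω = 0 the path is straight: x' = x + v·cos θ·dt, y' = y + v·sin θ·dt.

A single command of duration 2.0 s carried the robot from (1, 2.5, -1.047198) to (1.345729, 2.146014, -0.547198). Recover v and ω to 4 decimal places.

v = 0.2500, ω = 0.2500

Δθ = -0.547198 − -1.047198 = 0.500000
ω = Δθ/dt = 0.500000/2.0 = 0.2500
R = −Δy/(cos θ' − cos θ) = 1.0000
v = R·ω = 1.0000·0.2500 = 0.2500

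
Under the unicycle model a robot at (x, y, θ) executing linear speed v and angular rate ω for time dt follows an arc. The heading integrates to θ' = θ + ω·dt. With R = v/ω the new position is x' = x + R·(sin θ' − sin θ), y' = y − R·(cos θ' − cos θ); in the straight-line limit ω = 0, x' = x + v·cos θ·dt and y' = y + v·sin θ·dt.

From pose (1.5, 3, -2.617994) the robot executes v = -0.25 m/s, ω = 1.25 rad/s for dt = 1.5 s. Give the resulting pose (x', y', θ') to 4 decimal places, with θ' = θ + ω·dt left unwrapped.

θ' = -2.6180 + 1.25·1.5 = -0.7430
R = v/ω = -0.25/1.25 = -0.2000
x' = 1.5 + -0.2000·(sin -0.7430 − sin -2.6180) = 1.5353
y' = 3 − -0.2000·(cos -0.7430 − cos -2.6180) = 3.3205

(1.5353, 3.3205, -0.7430)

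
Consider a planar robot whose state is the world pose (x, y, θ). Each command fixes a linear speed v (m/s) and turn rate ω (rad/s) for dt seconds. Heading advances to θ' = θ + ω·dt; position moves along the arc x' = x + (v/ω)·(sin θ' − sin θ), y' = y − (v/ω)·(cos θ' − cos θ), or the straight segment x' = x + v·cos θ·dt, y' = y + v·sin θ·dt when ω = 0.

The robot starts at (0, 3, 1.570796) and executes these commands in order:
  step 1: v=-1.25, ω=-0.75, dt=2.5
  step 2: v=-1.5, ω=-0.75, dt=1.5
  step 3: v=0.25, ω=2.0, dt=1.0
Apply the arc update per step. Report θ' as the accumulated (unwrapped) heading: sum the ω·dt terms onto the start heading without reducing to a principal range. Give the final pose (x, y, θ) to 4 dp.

(-3.3555, 2.9482, 0.5708)

step 1: θ'=-0.3042 (R=1.6667) → pose (-2.1659, 1.4099, -0.3042)
step 2: θ'=-1.4292 (R=2.0000) → pose (-3.5468, 3.0358, -1.4292)
step 3: θ'=0.5708 (R=0.1250) → pose (-3.3555, 2.9482, 0.5708)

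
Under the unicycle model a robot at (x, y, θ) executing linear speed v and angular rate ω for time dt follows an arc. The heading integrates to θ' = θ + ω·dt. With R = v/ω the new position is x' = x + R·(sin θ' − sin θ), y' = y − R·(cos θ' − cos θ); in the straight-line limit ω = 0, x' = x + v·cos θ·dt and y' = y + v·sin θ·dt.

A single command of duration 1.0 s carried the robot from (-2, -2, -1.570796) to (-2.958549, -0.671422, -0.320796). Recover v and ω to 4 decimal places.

v = -1.7500, ω = 1.2500

Δθ = -0.320796 − -1.570796 = 1.250000
ω = Δθ/dt = 1.250000/1.0 = 1.2500
R = −Δy/(cos θ' − cos θ) = -1.4000
v = R·ω = -1.4000·1.2500 = -1.7500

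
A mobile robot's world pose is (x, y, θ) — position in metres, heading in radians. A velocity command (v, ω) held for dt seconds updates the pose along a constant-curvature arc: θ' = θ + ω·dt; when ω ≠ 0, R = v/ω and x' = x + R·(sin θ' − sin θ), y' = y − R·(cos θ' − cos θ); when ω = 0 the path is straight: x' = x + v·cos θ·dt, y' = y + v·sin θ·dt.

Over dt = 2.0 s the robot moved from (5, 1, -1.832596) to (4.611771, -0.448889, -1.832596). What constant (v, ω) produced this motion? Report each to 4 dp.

v = 0.7500, ω = 0.0000

Δθ = -1.832596 − -1.832596 = 0.000000
ω = Δθ/dt = 0.000000/2.0 = 0.0000
ω = 0 → v = (Δx·cos θ + Δy·sin θ)/dt = 0.7500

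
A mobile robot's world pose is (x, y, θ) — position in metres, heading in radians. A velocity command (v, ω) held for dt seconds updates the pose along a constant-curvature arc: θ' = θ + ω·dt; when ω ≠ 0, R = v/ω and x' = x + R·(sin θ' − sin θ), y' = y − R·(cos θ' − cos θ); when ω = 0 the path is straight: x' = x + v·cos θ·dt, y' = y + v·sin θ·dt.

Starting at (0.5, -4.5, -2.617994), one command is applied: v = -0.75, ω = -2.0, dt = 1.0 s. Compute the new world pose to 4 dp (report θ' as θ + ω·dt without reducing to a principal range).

θ' = -2.6180 + -2.0·1.0 = -4.6180
R = v/ω = -0.75/-2.0 = 0.3750
x' = 0.5 + 0.3750·(sin -4.6180 − sin -2.6180) = 1.0608
y' = -4.5 − 0.3750·(cos -4.6180 − cos -2.6180) = -4.7894

(1.0608, -4.7894, -4.6180)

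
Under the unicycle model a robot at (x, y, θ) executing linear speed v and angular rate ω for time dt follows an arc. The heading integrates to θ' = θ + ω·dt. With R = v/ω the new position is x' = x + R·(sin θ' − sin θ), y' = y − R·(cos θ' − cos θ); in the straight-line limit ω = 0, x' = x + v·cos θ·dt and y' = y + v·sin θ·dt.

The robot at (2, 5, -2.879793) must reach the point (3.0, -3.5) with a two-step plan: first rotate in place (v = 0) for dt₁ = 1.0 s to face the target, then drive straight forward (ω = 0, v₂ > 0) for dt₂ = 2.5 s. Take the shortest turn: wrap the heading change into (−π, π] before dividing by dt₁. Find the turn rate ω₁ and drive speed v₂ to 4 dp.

ω₁ = 1.4261, v₂ = 3.4234

heading to target = atan2(-3.5−5, 3−2) = -1.4537
Δθ = wrap(-1.4537 − -2.8798) = 1.4261; ω₁ = Δθ/dt₁ = 1.4261
distance = √((3−2)² + (-3.5−5)²) = 8.5586; v₂ = distance/dt₂ = 3.4234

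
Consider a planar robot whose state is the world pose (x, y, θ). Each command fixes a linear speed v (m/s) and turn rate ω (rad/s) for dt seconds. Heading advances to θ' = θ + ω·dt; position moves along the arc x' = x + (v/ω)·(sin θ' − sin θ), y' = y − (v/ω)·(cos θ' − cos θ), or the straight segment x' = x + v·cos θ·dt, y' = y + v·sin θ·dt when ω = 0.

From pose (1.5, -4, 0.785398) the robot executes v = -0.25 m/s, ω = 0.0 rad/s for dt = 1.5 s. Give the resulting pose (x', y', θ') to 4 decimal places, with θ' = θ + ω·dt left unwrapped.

θ' = 0.7854 + 0.0·1.5 = 0.7854
ω = 0 → straight: x' = 1.5 + -0.25·cos(0.7854)·1.5 = 1.2348
y' = -4 + -0.25·sin(0.7854)·1.5 = -4.2652

(1.2348, -4.2652, 0.7854)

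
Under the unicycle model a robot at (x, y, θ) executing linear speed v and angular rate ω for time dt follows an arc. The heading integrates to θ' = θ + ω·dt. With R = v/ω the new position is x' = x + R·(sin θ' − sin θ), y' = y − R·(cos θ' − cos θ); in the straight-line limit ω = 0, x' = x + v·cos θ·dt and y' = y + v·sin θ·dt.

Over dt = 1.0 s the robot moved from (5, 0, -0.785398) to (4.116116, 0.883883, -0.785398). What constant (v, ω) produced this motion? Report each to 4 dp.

Δθ = -0.785398 − -0.785398 = 0.000000
ω = Δθ/dt = 0.000000/1.0 = 0.0000
ω = 0 → v = (Δx·cos θ + Δy·sin θ)/dt = -1.2500

v = -1.2500, ω = 0.0000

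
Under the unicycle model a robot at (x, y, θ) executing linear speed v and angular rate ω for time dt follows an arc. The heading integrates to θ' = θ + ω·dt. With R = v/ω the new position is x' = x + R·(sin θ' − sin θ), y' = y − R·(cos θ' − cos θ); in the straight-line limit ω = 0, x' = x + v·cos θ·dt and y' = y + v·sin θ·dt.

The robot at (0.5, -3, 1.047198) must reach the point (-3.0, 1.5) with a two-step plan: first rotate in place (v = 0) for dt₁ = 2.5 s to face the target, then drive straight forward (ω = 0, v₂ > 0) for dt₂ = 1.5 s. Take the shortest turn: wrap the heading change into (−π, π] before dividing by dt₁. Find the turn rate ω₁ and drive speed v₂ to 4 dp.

ω₁ = 0.4739, v₂ = 3.8006

heading to target = atan2(1.5−-3, -3−0.5) = 2.2318
Δθ = wrap(2.2318 − 1.0472) = 1.1846; ω₁ = Δθ/dt₁ = 0.4739
distance = √((-3−0.5)² + (1.5−-3)²) = 5.7009; v₂ = distance/dt₂ = 3.8006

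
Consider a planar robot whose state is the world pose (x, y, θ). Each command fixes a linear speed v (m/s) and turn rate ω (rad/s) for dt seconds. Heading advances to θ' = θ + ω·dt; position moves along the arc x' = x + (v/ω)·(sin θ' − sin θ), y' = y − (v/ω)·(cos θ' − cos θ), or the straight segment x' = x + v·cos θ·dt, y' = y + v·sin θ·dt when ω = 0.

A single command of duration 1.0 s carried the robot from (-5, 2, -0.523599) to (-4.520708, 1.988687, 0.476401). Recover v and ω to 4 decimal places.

v = 0.5000, ω = 1.0000

Δθ = 0.476401 − -0.523599 = 1.000000
ω = Δθ/dt = 1.000000/1.0 = 1.0000
R = Δx/(sin θ' − sin θ) = 0.5000
v = R·ω = 0.5000·1.0000 = 0.5000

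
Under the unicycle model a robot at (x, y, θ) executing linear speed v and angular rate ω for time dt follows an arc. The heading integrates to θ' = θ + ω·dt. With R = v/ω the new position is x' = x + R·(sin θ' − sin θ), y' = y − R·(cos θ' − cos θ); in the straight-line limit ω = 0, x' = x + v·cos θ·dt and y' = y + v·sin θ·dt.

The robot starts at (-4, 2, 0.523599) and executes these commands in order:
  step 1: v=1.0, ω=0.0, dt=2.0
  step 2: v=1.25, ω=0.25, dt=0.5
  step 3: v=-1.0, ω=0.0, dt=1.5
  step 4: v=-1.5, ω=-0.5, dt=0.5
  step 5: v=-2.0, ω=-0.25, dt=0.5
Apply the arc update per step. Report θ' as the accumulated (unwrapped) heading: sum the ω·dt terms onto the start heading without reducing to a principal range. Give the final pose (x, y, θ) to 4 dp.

step 1: θ'=0.5236 (straight) → pose (-2.2679, 3.0000, 0.5236)
step 2: θ'=0.6486 (R=5.0000) → pose (-1.7476, 3.3455, 0.6486)
step 3: θ'=0.6486 (straight) → pose (-2.9430, 2.4394, 0.6486)
step 4: θ'=0.3986 (R=3.0000) → pose (-3.5908, 2.0653, 0.3986)
step 5: θ'=0.2736 (R=8.0000) → pose (-4.5343, 1.7358, 0.2736)

(-4.5343, 1.7358, 0.2736)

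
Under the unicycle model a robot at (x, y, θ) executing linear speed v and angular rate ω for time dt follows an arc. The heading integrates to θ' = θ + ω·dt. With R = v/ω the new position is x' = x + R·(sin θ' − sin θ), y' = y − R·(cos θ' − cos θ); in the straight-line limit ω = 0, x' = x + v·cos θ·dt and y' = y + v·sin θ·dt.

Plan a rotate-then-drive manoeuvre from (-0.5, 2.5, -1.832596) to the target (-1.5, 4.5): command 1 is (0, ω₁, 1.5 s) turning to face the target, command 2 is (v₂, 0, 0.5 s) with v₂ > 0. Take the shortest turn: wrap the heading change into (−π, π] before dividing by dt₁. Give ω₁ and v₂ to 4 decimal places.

heading to target = atan2(4.5−2.5, -1.5−-0.5) = 2.0344
Δθ = wrap(2.0344 − -1.8326) = -2.4161; ω₁ = Δθ/dt₁ = -1.6108
distance = √((-1.5−-0.5)² + (4.5−2.5)²) = 2.2361; v₂ = distance/dt₂ = 4.4721

ω₁ = -1.6108, v₂ = 4.4721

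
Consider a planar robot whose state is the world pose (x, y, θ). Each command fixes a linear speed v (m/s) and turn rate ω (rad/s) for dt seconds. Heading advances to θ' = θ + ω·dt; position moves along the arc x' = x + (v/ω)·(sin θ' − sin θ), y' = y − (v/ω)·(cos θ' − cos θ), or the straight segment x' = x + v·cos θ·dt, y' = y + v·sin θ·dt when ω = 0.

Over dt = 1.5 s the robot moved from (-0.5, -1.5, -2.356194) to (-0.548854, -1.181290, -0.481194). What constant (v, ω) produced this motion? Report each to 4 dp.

Δθ = -0.481194 − -2.356194 = 1.875000
ω = Δθ/dt = 1.875000/1.5 = 1.2500
R = −Δy/(cos θ' − cos θ) = -0.2000
v = R·ω = -0.2000·1.2500 = -0.2500

v = -0.2500, ω = 1.2500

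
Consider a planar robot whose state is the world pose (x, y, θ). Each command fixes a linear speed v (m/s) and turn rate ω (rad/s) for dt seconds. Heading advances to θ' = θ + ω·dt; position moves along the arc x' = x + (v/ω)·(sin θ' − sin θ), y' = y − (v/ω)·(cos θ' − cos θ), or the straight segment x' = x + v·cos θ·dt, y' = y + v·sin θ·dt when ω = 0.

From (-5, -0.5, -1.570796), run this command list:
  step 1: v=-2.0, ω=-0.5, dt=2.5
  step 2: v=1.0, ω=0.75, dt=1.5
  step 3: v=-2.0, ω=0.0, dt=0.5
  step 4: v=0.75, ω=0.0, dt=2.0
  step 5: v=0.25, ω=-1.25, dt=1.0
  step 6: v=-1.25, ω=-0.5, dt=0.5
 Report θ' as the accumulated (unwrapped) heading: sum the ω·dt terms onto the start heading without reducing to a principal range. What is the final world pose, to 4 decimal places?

(-2.7638, 1.5736, -3.1958)

step 1: θ'=-2.8208 (R=4.0000) → pose (-2.2613, 3.2959, -2.8208)
step 2: θ'=-1.6958 (R=1.3333) → pose (-3.1638, 2.1969, -1.6958)
step 3: θ'=-1.6958 (straight) → pose (-3.0391, 3.1891, -1.6958)
step 4: θ'=-1.6958 (straight) → pose (-3.2261, 1.7008, -1.6958)
step 5: θ'=-2.9458 (R=-0.2000) → pose (-3.3857, 1.5295, -2.9458)
step 6: θ'=-3.1958 (R=2.5000) → pose (-2.7638, 1.5736, -3.1958)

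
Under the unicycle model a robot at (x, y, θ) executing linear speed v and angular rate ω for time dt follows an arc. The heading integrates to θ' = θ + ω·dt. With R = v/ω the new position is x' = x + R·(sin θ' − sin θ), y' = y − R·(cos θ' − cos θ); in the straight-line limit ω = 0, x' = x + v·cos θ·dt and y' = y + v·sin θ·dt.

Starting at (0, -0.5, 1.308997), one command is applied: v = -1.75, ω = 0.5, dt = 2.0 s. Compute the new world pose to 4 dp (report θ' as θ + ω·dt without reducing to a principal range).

(0.7919, -3.7612, 2.3090)

θ' = 1.3090 + 0.5·2.0 = 2.3090
R = v/ω = -1.75/0.5 = -3.5000
x' = 0 + -3.5000·(sin 2.3090 − sin 1.3090) = 0.7919
y' = -0.5 − -3.5000·(cos 2.3090 − cos 1.3090) = -3.7612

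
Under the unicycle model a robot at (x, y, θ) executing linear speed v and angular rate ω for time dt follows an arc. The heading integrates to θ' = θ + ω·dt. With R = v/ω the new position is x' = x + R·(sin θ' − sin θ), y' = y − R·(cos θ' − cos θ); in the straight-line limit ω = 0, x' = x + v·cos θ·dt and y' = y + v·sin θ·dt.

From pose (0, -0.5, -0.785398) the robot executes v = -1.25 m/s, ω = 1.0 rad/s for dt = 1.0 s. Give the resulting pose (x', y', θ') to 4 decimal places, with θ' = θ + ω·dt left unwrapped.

θ' = -0.7854 + 1.0·1.0 = 0.2146
R = v/ω = -1.25/1.0 = -1.2500
x' = 0 + -1.2500·(sin 0.2146 − sin -0.7854) = -1.1501
y' = -0.5 − -1.2500·(cos 0.2146 − cos -0.7854) = -0.1626

(-1.1501, -0.1626, 0.2146)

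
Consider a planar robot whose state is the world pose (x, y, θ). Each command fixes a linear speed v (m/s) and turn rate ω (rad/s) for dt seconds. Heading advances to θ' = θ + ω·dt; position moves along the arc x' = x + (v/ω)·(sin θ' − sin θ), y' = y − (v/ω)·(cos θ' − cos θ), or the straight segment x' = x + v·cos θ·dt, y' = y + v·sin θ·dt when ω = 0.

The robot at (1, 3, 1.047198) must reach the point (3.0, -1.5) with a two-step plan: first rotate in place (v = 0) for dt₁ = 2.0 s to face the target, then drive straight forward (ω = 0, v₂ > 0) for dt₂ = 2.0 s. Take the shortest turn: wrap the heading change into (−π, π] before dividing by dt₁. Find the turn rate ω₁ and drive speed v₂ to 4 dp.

heading to target = atan2(-1.5−3, 3−1) = -1.1526
Δθ = wrap(-1.1526 − 1.0472) = -2.1998; ω₁ = Δθ/dt₁ = -1.0999
distance = √((3−1)² + (-1.5−3)²) = 4.9244; v₂ = distance/dt₂ = 2.4622

ω₁ = -1.0999, v₂ = 2.4622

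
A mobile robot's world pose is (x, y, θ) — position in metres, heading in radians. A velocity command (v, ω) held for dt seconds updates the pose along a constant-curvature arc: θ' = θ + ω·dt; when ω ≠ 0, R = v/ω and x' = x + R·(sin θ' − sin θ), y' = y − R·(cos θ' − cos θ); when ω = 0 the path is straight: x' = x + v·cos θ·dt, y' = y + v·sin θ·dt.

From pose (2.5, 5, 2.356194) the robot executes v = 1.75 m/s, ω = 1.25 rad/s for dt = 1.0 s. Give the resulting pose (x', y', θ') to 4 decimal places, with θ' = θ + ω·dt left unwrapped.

θ' = 2.3562 + 1.25·1.0 = 3.6062
R = v/ω = 1.75/1.25 = 1.4000
x' = 2.5 + 1.4000·(sin 3.6062 − sin 2.3562) = 0.8828
y' = 5 − 1.4000·(cos 3.6062 − cos 2.3562) = 5.2617

(0.8828, 5.2617, 3.6062)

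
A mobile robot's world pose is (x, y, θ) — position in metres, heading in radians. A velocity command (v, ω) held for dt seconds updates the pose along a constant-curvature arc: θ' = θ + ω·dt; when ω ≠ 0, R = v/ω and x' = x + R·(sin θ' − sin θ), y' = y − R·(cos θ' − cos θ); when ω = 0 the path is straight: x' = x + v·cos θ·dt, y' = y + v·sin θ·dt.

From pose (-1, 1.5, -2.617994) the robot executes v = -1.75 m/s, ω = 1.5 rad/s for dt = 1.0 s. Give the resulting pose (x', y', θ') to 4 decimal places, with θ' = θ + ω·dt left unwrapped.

(-0.5342, 3.0208, -1.1180)

θ' = -2.6180 + 1.5·1.0 = -1.1180
R = v/ω = -1.75/1.5 = -1.1667
x' = -1 + -1.1667·(sin -1.1180 − sin -2.6180) = -0.5342
y' = 1.5 − -1.1667·(cos -1.1180 − cos -2.6180) = 3.0208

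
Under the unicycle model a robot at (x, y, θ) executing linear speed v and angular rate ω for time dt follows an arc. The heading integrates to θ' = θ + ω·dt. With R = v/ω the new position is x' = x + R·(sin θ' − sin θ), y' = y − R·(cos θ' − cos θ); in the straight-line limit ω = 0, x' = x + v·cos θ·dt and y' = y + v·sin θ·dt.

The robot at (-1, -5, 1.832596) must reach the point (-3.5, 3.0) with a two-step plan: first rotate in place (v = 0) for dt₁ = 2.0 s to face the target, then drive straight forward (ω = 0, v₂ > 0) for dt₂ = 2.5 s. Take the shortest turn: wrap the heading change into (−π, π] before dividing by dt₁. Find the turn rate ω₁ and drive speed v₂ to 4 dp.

heading to target = atan2(3−-5, -3.5−-1) = 1.8737
Δθ = wrap(1.8737 − 1.8326) = 0.0411; ω₁ = Δθ/dt₁ = 0.0205
distance = √((-3.5−-1)² + (3−-5)²) = 8.3815; v₂ = distance/dt₂ = 3.3526

ω₁ = 0.0205, v₂ = 3.3526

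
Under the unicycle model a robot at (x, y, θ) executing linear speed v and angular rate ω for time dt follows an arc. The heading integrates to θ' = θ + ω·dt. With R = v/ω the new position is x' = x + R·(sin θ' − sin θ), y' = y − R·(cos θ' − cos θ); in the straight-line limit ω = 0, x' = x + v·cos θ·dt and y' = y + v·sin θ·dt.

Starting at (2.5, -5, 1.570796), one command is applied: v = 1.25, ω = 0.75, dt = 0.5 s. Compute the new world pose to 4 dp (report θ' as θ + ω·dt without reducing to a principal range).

(2.3842, -4.3895, 1.9458)

θ' = 1.5708 + 0.75·0.5 = 1.9458
R = v/ω = 1.25/0.75 = 1.6667
x' = 2.5 + 1.6667·(sin 1.9458 − sin 1.5708) = 2.3842
y' = -5 − 1.6667·(cos 1.9458 − cos 1.5708) = -4.3895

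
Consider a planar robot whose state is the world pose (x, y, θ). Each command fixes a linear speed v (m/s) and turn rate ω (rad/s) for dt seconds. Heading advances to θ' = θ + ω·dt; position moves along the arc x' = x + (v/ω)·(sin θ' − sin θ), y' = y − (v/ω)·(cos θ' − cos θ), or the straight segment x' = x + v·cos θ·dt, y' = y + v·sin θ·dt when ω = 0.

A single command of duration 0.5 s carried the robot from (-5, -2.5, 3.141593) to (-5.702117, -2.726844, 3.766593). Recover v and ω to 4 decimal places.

v = 1.5000, ω = 1.2500

Δθ = 3.766593 − 3.141593 = 0.625000
ω = Δθ/dt = 0.625000/0.5 = 1.2500
R = Δx/(sin θ' − sin θ) = 1.2000
v = R·ω = 1.2000·1.2500 = 1.5000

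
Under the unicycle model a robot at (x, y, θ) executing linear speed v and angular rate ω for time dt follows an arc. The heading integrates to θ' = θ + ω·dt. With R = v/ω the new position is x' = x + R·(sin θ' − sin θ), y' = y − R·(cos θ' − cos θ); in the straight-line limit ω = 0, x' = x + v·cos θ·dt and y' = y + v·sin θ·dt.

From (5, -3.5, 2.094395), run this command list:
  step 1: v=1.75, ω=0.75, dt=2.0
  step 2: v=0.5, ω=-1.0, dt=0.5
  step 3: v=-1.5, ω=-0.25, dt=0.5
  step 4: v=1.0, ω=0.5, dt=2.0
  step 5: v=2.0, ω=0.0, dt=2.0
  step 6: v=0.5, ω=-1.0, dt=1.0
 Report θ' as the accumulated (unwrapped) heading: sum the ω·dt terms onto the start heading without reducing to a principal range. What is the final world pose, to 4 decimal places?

(-2.5143, -6.4179, 2.9694)

step 1: θ'=3.5944 (R=2.3333) → pose (1.9585, -2.5685, 3.5944)
step 2: θ'=3.0944 (R=-0.5000) → pose (1.7161, -2.6183, 3.0944)
step 3: θ'=2.9694 (R=6.0000) → pose (2.4611, -2.7004, 2.9694)
step 4: θ'=3.9694 (R=2.0000) → pose (0.6456, -3.3178, 3.9694)
step 5: θ'=3.9694 (straight) → pose (-2.0604, -6.2636, 3.9694)
step 6: θ'=2.9694 (R=-0.5000) → pose (-2.5143, -6.4179, 2.9694)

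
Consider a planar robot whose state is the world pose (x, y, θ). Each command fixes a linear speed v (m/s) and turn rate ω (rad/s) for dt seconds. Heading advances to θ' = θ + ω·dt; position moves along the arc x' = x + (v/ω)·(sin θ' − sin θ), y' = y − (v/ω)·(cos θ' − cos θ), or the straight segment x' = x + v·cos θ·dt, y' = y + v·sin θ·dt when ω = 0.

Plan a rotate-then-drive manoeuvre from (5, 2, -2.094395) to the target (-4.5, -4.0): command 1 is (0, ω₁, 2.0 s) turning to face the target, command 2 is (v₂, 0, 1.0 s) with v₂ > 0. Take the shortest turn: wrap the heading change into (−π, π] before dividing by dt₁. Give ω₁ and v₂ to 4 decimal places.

heading to target = atan2(-4−2, -4.5−5) = -2.5783
Δθ = wrap(-2.5783 − -2.0944) = -0.4839; ω₁ = Δθ/dt₁ = -0.2419
distance = √((-4.5−5)² + (-4−2)²) = 11.2361; v₂ = distance/dt₂ = 11.2361

ω₁ = -0.2419, v₂ = 11.2361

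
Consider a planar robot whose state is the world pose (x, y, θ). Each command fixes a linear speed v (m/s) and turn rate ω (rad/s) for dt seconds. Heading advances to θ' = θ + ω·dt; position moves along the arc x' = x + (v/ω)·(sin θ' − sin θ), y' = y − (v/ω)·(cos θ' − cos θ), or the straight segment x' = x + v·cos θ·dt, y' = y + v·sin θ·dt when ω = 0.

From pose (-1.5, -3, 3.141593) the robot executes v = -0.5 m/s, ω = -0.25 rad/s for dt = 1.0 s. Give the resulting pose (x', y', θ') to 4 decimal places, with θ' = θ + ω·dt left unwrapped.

θ' = 3.1416 + -0.25·1.0 = 2.8916
R = v/ω = -0.5/-0.25 = 2.0000
x' = -1.5 + 2.0000·(sin 2.8916 − sin 3.1416) = -1.0052
y' = -3 − 2.0000·(cos 2.8916 − cos 3.1416) = -3.0622

(-1.0052, -3.0622, 2.8916)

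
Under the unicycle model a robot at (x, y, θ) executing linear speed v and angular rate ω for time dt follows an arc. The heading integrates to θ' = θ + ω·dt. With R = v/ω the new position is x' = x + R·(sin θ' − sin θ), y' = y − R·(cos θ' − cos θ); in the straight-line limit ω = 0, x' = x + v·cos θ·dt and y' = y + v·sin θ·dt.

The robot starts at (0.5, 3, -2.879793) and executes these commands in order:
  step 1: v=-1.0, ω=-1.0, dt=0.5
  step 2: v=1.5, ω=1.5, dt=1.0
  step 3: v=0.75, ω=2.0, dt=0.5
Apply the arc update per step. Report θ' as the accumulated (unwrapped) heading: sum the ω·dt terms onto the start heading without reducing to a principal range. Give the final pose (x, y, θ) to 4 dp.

(-0.1256, 1.9851, -0.8798)

step 1: θ'=-3.3798 (R=1.0000) → pose (0.9948, 3.0058, -3.3798)
step 2: θ'=-1.8798 (R=1.0000) → pose (-0.1938, 2.3382, -1.8798)
step 3: θ'=-0.8798 (R=0.3750) → pose (-0.1256, 1.9851, -0.8798)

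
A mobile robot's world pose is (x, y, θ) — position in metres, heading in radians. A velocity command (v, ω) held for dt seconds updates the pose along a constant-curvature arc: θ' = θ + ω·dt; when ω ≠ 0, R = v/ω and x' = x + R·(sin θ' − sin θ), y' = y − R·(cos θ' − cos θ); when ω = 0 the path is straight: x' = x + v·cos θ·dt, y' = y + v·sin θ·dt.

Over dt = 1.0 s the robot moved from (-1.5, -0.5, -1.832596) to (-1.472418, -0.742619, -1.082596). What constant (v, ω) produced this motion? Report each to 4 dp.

Δθ = -1.082596 − -1.832596 = 0.750000
ω = Δθ/dt = 0.750000/1.0 = 0.7500
R = −Δy/(cos θ' − cos θ) = 0.3333
v = R·ω = 0.3333·0.7500 = 0.2500

v = 0.2500, ω = 0.7500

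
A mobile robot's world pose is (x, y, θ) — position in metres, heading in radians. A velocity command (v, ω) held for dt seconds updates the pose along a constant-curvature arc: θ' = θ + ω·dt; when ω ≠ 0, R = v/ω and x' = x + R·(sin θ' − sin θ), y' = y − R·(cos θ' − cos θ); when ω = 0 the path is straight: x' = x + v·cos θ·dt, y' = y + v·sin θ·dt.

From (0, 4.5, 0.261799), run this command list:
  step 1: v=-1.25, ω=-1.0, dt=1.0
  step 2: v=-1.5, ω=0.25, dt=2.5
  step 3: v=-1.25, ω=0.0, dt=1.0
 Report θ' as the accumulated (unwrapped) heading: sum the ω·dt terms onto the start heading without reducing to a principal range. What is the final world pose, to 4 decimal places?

step 1: θ'=-0.7382 (R=1.2500) → pose (-1.1647, 4.7828, -0.7382)
step 2: θ'=-0.1132 (R=-6.0000) → pose (-4.5247, 6.3063, -0.1132)
step 3: θ'=-0.1132 (straight) → pose (-5.7667, 6.4475, -0.1132)

(-5.7667, 6.4475, -0.1132)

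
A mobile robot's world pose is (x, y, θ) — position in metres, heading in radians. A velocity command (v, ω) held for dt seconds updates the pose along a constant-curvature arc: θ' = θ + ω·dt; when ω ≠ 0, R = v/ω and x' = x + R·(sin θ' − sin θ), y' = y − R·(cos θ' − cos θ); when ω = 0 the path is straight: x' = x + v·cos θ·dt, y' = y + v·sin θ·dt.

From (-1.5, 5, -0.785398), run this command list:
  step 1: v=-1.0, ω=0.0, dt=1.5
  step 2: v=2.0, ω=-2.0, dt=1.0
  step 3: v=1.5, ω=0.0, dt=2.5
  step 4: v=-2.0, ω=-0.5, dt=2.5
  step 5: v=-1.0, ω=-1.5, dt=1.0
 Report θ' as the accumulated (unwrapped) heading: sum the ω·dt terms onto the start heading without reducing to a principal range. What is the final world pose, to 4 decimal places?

step 1: θ'=-0.7854 (straight) → pose (-2.5607, 6.0607, -0.7854)
step 2: θ'=-2.7854 (R=-1.0000) → pose (-2.9191, 4.4163, -2.7854)
step 3: θ'=-2.7854 (straight) → pose (-6.4337, 3.1087, -2.7854)
step 4: θ'=-4.0354 (R=4.0000) → pose (-1.9210, 1.8655, -4.0354)
step 5: θ'=-5.5354 (R=0.6667) → pose (-1.9873, 0.9591, -5.5354)

(-1.9873, 0.9591, -5.5354)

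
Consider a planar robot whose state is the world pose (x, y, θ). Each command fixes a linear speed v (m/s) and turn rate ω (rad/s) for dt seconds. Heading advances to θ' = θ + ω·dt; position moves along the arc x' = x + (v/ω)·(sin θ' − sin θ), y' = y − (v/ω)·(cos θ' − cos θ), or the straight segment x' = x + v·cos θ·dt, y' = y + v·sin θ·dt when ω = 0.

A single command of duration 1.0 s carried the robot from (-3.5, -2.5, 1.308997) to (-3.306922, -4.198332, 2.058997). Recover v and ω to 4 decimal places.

Δθ = 2.058997 − 1.308997 = 0.750000
ω = Δθ/dt = 0.750000/1.0 = 0.7500
R = −Δy/(cos θ' − cos θ) = -2.3333
v = R·ω = -2.3333·0.7500 = -1.7500

v = -1.7500, ω = 0.7500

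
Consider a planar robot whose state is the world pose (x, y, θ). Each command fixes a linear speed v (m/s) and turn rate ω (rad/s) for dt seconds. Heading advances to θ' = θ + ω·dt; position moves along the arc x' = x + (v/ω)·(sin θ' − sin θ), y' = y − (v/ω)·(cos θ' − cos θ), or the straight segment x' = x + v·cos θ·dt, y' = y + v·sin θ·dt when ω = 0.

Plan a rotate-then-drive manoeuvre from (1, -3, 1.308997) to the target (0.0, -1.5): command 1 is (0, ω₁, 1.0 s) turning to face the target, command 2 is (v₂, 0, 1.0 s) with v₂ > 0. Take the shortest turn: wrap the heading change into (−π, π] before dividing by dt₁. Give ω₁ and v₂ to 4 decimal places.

ω₁ = 0.8498, v₂ = 1.8028

heading to target = atan2(-1.5−-3, 0−1) = 2.1588
Δθ = wrap(2.1588 − 1.3090) = 0.8498; ω₁ = Δθ/dt₁ = 0.8498
distance = √((0−1)² + (-1.5−-3)²) = 1.8028; v₂ = distance/dt₂ = 1.8028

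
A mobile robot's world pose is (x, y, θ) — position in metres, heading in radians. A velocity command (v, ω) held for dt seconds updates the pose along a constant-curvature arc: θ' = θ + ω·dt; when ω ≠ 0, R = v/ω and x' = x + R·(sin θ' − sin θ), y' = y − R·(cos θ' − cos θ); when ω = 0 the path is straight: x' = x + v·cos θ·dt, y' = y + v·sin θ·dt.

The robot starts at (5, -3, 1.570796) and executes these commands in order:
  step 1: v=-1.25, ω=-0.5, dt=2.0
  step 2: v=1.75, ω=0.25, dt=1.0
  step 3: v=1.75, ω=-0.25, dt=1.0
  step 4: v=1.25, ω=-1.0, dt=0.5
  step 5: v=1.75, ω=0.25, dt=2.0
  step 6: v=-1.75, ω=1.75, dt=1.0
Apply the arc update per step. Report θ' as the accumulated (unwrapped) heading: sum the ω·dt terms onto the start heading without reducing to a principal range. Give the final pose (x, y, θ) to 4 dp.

step 1: θ'=0.5708 (R=2.5000) → pose (3.8508, -5.1037, 0.5708)
step 2: θ'=0.8208 (R=7.0000) → pose (5.1905, -3.9849, 0.8208)
step 3: θ'=0.5708 (R=-7.0000) → pose (6.5302, -2.8660, 0.5708)
step 4: θ'=0.0708 (R=-1.2500) → pose (7.1171, -2.6710, 0.0708)
step 5: θ'=0.5708 (R=7.0000) → pose (10.4041, -1.5788, 0.5708)
step 6: θ'=2.3208 (R=-1.0000) → pose (10.2127, -3.1019, 2.3208)

(10.2127, -3.1019, 2.3208)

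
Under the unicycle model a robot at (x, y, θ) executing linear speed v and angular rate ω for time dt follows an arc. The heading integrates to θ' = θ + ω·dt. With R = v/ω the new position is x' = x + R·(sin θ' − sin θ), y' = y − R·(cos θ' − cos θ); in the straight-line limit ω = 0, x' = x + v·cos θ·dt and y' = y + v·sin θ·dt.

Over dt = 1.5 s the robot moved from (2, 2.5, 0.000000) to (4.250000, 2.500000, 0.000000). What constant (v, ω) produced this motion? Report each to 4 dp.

Δθ = 0.000000 − 0.000000 = 0.000000
ω = Δθ/dt = 0.000000/1.5 = 0.0000
ω = 0 → v = (Δx·cos θ + Δy·sin θ)/dt = 1.5000

v = 1.5000, ω = 0.0000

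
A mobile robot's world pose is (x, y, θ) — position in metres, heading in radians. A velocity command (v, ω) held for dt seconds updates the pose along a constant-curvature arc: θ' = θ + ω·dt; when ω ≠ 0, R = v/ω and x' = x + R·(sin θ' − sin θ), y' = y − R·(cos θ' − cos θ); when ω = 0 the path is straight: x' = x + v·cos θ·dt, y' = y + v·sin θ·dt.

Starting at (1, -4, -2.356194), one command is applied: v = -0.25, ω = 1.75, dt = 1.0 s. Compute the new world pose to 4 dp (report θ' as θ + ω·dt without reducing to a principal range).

(0.9804, -3.7816, -0.6062)

θ' = -2.3562 + 1.75·1.0 = -0.6062
R = v/ω = -0.25/1.75 = -0.1429
x' = 1 + -0.1429·(sin -0.6062 − sin -2.3562) = 0.9804
y' = -4 − -0.1429·(cos -0.6062 − cos -2.3562) = -3.7816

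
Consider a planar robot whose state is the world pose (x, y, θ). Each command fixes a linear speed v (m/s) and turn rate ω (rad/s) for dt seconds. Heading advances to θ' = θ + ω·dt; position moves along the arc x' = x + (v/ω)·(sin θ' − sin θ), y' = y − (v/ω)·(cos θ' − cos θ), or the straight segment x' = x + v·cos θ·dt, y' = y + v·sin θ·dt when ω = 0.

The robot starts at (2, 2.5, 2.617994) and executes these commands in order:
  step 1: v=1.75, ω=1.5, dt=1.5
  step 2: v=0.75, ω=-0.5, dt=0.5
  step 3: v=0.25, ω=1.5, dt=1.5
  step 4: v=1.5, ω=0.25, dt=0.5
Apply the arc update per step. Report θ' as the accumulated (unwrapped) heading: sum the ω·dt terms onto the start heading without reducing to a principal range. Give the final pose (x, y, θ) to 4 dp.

step 1: θ'=4.8680 (R=1.1667) → pose (0.2641, 1.3088, 4.8680)
step 2: θ'=4.6180 (R=-1.5000) → pose (0.2755, 0.9350, 4.6180)
step 3: θ'=6.8680 (R=0.1667) → pose (0.5335, 0.7803, 6.8680)
step 4: θ'=6.9930 (R=6.0000) → pose (1.1314, 1.2323, 6.9930)

(1.1314, 1.2323, 6.9930)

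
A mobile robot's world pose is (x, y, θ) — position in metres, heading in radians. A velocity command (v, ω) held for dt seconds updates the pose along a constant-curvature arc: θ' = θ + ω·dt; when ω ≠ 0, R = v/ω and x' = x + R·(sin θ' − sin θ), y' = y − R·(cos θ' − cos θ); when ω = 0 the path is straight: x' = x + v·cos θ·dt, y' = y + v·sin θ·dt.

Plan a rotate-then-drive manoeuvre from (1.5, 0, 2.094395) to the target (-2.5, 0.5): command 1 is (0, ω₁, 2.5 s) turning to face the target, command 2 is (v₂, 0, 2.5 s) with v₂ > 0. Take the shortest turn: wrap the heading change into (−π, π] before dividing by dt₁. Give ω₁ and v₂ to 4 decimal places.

ω₁ = 0.3691, v₂ = 1.6125

heading to target = atan2(0.5−0, -2.5−1.5) = 3.0172
Δθ = wrap(3.0172 − 2.0944) = 0.9228; ω₁ = Δθ/dt₁ = 0.3691
distance = √((-2.5−1.5)² + (0.5−0)²) = 4.0311; v₂ = distance/dt₂ = 1.6125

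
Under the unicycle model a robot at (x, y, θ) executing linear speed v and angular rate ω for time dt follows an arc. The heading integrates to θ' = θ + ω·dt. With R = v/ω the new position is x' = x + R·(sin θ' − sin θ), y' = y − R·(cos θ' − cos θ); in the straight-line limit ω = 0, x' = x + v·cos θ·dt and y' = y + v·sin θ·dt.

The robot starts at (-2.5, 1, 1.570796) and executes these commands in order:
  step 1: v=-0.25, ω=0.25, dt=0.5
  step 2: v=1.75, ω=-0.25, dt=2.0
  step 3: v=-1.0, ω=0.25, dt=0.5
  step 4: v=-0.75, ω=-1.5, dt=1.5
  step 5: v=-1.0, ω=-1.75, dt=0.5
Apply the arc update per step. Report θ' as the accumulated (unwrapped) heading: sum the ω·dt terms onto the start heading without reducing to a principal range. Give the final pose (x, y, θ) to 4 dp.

step 1: θ'=1.6958 (R=-1.0000) → pose (-2.4922, 0.8753, 1.6958)
step 2: θ'=1.1958 (R=-7.0000) → pose (-2.0604, 4.3120, 1.1958)
step 3: θ'=1.3208 (R=-4.0000) → pose (-2.2140, 3.8365, 1.3208)
step 4: θ'=-0.9292 (R=0.5000) → pose (-3.0990, 3.6609, -0.9292)
step 5: θ'=-1.8042 (R=0.5714) → pose (-3.1972, 4.1351, -1.8042)

(-3.1972, 4.1351, -1.8042)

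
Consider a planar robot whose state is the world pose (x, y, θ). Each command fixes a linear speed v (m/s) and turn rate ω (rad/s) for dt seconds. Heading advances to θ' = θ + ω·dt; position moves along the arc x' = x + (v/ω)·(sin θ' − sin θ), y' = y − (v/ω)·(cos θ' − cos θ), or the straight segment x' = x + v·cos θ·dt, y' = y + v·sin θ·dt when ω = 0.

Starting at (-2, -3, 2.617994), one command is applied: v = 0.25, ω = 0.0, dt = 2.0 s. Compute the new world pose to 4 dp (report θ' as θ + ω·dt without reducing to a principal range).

(-2.4330, -2.7500, 2.6180)

θ' = 2.6180 + 0.0·2.0 = 2.6180
ω = 0 → straight: x' = -2 + 0.25·cos(2.6180)·2.0 = -2.4330
y' = -3 + 0.25·sin(2.6180)·2.0 = -2.7500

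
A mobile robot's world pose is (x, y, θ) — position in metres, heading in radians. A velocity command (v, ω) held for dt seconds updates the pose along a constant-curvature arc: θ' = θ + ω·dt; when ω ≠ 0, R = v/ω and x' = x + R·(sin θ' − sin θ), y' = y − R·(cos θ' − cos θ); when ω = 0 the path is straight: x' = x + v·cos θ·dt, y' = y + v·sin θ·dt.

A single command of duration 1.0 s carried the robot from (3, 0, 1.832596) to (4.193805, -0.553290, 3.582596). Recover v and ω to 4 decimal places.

Δθ = 3.582596 − 1.832596 = 1.750000
ω = Δθ/dt = 1.750000/1.0 = 1.7500
R = Δx/(sin θ' − sin θ) = -0.8571
v = R·ω = -0.8571·1.7500 = -1.5000

v = -1.5000, ω = 1.7500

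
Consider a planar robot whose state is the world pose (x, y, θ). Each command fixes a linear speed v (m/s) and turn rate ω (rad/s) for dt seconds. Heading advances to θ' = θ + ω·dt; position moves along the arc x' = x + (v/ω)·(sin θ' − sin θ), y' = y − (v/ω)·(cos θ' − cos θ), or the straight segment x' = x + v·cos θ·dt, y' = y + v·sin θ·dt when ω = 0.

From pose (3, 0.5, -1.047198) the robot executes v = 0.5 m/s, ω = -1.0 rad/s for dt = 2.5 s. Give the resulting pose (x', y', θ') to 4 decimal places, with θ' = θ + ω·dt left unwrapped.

θ' = -1.0472 + -1.0·2.5 = -3.5472
R = v/ω = 0.5/-1.0 = -0.5000
x' = 3 + -0.5000·(sin -3.5472 − sin -1.0472) = 2.3697
y' = 0.5 − -0.5000·(cos -3.5472 − cos -1.0472) = -0.2094

(2.3697, -0.2094, -3.5472)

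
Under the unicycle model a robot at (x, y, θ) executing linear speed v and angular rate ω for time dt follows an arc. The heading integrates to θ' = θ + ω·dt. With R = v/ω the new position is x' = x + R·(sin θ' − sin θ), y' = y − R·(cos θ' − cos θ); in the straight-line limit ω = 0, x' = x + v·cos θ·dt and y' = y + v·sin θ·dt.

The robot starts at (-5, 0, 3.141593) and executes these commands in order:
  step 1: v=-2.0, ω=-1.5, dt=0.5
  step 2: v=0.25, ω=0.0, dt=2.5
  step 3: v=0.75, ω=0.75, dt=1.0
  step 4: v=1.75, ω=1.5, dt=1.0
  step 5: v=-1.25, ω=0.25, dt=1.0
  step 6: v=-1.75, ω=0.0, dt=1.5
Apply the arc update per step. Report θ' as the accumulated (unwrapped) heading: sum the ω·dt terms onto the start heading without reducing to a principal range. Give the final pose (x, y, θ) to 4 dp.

step 1: θ'=2.3916 (R=1.3333) → pose (-4.0911, -0.3577, 2.3916)
step 2: θ'=2.3916 (straight) → pose (-4.5485, 0.0683, 2.3916)
step 3: θ'=3.1416 (R=1.0000) → pose (-5.2301, 0.3366, 3.1416)
step 4: θ'=4.6416 (R=1.1667) → pose (-6.3938, -0.7476, 4.6416)
step 5: θ'=4.8916 (R=-5.0000) → pose (-6.4614, 0.4974, 4.8916)
step 6: θ'=4.8916 (straight) → pose (-6.9293, 3.0803, 4.8916)

(-6.9293, 3.0803, 4.8916)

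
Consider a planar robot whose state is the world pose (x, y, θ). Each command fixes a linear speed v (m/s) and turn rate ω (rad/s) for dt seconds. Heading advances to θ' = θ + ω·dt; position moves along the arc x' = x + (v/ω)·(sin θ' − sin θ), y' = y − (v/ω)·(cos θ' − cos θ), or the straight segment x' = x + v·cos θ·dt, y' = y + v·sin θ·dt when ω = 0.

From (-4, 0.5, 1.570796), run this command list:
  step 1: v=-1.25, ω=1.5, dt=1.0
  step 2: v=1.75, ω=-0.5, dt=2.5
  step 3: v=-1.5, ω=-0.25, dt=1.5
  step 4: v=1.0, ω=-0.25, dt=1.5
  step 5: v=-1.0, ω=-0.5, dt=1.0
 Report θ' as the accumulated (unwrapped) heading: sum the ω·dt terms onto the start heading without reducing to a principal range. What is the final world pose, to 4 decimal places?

(-6.4456, 0.7565, 0.5708)

step 1: θ'=3.0708 (R=-0.8333) → pose (-3.2256, -0.3312, 3.0708)
step 2: θ'=1.8208 (R=-3.5000) → pose (-6.3692, 2.2941, 1.8208)
step 3: θ'=1.4458 (R=6.0000) → pose (-6.2295, 0.0616, 1.4458)
step 4: θ'=1.0708 (R=-4.0000) → pose (-5.7711, 1.4806, 1.0708)
step 5: θ'=0.5708 (R=2.0000) → pose (-6.4456, 0.7565, 0.5708)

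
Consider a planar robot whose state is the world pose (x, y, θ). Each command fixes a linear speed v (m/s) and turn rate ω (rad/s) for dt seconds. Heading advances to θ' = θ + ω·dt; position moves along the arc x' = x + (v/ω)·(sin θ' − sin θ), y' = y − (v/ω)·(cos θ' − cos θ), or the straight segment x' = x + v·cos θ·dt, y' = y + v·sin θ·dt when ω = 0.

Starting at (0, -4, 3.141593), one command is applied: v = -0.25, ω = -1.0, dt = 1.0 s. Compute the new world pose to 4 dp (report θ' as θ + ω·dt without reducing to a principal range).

θ' = 3.1416 + -1.0·1.0 = 2.1416
R = v/ω = -0.25/-1.0 = 0.2500
x' = 0 + 0.2500·(sin 2.1416 − sin 3.1416) = 0.2104
y' = -4 − 0.2500·(cos 2.1416 − cos 3.1416) = -4.1149

(0.2104, -4.1149, 2.1416)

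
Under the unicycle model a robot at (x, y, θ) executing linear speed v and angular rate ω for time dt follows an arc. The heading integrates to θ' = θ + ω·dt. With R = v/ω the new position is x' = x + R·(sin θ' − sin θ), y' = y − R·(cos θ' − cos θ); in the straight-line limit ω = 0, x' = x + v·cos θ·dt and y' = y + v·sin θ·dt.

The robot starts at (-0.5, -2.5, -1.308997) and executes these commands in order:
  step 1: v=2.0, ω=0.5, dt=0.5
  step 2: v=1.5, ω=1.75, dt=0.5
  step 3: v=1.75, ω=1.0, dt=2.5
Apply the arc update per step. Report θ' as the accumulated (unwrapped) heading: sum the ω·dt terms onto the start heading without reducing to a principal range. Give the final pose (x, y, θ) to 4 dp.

(2.0731, -0.9394, 2.3160)

step 1: θ'=-1.0590 (R=4.0000) → pose (-0.1238, -3.4237, -1.0590)
step 2: θ'=-0.1840 (R=0.8571) → pose (0.4667, -3.8466, -0.1840)
step 3: θ'=2.3160 (R=1.7500) → pose (2.0731, -0.9394, 2.3160)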